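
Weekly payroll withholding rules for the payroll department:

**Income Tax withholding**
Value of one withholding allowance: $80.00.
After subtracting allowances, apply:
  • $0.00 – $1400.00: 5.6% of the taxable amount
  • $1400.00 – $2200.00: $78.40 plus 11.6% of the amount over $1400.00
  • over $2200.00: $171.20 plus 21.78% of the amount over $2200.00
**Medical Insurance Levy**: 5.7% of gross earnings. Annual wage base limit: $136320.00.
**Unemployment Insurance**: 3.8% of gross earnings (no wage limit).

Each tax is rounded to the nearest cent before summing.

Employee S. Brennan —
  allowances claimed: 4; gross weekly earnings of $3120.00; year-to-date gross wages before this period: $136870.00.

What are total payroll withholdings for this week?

Income Tax: taxable = $3120.00 − 4×$80.00 = $2800.00
  $171.20 + 21.78% × ($2800.00 − $2200.00) = $171.20 + 21.78% × $600.00 = $301.88
Medical Insurance Levy: YTD $136870.00 ≥ cap $136320.00 → $0.00
Unemployment Insurance: 3.8% × $3120.00 = $118.56
Total: $301.88 + $0.00 + $118.56 = $420.44

$420.44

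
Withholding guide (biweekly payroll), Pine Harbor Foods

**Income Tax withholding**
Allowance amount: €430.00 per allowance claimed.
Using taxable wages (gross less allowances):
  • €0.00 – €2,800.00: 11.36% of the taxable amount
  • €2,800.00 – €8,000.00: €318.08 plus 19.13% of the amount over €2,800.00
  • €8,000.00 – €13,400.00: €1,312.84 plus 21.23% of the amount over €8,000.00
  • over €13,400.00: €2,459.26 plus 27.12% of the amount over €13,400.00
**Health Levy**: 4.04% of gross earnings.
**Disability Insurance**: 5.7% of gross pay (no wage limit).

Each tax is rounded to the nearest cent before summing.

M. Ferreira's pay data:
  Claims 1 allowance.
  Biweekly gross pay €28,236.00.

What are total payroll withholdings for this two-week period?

€9,116.35

Income Tax: taxable = €28,236.00 − 1×€430.00 = €27,806.00
  €2,459.26 + 27.12% × (€27,806.00 − €13,400.00) = €2,459.26 + 27.12% × €14,406.00 = €6,366.17
Health Levy: 4.04% × €28,236.00 = €1,140.73
Disability Insurance: 5.7% × €28,236.00 = €1,609.45
Total: €6,366.17 + €1,140.73 + €1,609.45 = €9,116.35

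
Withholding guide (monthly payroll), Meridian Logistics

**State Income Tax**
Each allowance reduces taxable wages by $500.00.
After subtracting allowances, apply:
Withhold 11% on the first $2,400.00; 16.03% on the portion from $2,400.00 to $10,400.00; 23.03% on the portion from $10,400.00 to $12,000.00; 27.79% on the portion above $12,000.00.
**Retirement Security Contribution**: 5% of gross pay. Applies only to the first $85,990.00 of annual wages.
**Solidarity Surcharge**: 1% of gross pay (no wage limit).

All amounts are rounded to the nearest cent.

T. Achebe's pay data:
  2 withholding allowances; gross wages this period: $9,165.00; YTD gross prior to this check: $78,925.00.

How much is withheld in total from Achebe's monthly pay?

State Income Tax: taxable = $9,165.00 − 2×$500.00 = $8,165.00
  $264.00 + 16.03% × ($8,165.00 − $2,400.00) = $264.00 + 16.03% × $5,765.00 = $1,188.13
Retirement Security Contribution: cap $85,990.00 − YTD $78,925.00 = $7,065.00 subject; 5% × $7,065.00 = $353.25
Solidarity Surcharge: 1% × $9,165.00 = $91.65
Total: $1,188.13 + $353.25 + $91.65 = $1,633.03

$1,633.03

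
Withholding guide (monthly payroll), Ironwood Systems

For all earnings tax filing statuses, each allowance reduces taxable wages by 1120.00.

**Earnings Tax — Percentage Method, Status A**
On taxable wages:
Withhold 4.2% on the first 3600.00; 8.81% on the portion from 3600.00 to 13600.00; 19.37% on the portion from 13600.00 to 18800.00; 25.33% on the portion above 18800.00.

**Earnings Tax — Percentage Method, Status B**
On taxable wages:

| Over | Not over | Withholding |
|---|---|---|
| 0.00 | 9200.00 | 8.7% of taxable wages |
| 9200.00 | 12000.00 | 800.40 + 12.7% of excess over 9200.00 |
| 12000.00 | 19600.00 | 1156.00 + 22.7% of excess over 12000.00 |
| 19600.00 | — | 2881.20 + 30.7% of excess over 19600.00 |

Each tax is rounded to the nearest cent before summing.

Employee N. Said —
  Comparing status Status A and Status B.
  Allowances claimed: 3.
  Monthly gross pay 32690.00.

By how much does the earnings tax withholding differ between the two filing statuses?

1161.62

Earnings Tax (Status A): taxable = 32690.00 − 3×1120.00 = 29330.00
  2039.44 + 25.33% × (29330.00 − 18800.00) = 2039.44 + 25.33% × 10530.00 = 4706.69
Earnings Tax (Status B): taxable = 32690.00 − 3×1120.00 = 29330.00
  2881.20 + 30.7% × (29330.00 − 19600.00) = 2881.20 + 30.7% × 9730.00 = 5868.31
Difference: |4706.69 − 5868.31| = 1161.62 (higher under Status B)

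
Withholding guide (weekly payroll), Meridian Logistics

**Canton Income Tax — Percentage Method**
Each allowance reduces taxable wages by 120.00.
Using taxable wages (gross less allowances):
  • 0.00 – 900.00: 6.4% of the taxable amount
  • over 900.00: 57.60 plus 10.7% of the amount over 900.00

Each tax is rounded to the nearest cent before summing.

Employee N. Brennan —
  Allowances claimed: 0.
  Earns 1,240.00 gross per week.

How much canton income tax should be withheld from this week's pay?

93.98

Canton Income Tax: taxable = 1,240.00
  57.60 + 10.7% × (1,240.00 − 900.00) = 57.60 + 10.7% × 340.00 = 93.98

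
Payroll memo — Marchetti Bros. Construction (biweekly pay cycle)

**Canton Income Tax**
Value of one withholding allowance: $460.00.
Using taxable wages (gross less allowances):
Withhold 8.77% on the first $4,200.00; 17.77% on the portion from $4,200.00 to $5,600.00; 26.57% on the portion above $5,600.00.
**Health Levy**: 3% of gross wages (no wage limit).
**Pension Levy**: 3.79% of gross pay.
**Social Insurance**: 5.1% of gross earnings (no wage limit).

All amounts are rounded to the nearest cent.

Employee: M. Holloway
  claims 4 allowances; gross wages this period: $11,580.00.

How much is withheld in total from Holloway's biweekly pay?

$3,093.98

Canton Income Tax: taxable = $11,580.00 − 4×$460.00 = $9,740.00
  $617.12 + 26.57% × ($9,740.00 − $5,600.00) = $617.12 + 26.57% × $4,140.00 = $1,717.12
Health Levy: 3% × $11,580.00 = $347.40
Pension Levy: 3.79% × $11,580.00 = $438.88
Social Insurance: 5.1% × $11,580.00 = $590.58
Total: $1,717.12 + $347.40 + $438.88 + $590.58 = $3,093.98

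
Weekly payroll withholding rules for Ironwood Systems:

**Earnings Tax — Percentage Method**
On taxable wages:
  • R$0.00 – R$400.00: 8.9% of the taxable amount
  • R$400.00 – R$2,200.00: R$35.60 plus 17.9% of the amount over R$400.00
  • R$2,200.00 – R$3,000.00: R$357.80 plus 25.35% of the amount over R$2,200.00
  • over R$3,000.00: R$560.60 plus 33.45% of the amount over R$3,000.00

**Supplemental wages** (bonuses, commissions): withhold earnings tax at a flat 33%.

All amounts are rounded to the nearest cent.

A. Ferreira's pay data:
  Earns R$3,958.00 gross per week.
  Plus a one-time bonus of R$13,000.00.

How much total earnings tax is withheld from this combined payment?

R$5,171.05

Earnings Tax: taxable = R$3,958.00
  R$560.60 + 33.45% × (R$3,958.00 − R$3,000.00) = R$560.60 + 33.45% × R$958.00 = R$881.05
Supplemental (33% flat on bonus): 33% × R$13,000.00 = R$4,290.00
Total earnings tax: R$881.05 + R$4,290.00 = R$5,171.05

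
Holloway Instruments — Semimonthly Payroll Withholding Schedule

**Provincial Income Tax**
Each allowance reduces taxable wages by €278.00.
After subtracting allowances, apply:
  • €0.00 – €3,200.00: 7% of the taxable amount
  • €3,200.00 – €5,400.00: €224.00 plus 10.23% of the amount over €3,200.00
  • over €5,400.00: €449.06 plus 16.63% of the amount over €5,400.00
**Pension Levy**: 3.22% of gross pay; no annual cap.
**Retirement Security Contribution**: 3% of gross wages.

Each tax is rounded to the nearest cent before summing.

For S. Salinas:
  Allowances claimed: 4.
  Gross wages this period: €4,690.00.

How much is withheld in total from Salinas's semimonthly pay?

€554.39

Provincial Income Tax: taxable = €4,690.00 − 4×€278.00 = €3,578.00
  €224.00 + 10.23% × (€3,578.00 − €3,200.00) = €224.00 + 10.23% × €378.00 = €262.67
Pension Levy: 3.22% × €4,690.00 = €151.02
Retirement Security Contribution: 3% × €4,690.00 = €140.70
Total: €262.67 + €151.02 + €140.70 = €554.39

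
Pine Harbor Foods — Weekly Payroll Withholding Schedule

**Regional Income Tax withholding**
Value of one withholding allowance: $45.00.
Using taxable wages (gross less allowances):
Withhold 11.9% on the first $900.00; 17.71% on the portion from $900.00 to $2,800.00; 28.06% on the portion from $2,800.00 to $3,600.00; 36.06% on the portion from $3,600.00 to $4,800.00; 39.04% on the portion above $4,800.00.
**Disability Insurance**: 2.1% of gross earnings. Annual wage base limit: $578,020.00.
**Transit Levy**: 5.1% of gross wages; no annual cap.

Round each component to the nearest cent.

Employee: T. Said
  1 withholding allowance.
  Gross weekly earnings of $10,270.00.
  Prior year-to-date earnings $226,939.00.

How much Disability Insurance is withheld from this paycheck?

Disability Insurance: 2.1% × $10,270.00 = $215.67

$215.67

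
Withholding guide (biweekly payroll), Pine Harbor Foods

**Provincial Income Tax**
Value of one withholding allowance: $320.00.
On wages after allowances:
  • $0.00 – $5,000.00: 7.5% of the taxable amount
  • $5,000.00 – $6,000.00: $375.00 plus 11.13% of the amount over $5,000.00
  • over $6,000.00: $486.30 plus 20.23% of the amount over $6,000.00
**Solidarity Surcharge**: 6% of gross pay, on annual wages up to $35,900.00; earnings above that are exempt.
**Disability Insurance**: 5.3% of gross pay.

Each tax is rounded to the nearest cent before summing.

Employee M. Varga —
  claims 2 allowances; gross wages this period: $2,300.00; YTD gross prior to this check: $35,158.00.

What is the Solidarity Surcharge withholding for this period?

Solidarity Surcharge: cap $35,900.00 − YTD $35,158.00 = $742.00 subject; 6% × $742.00 = $44.52

$44.52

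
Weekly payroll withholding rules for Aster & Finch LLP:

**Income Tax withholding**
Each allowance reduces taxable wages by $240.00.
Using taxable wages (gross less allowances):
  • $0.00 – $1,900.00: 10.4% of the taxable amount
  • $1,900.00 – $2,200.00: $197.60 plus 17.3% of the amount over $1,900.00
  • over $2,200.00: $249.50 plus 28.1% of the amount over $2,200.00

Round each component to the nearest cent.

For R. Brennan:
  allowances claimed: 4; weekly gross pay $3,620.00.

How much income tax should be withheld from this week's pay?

Income Tax: taxable = $3,620.00 − 4×$240.00 = $2,660.00
  $249.50 + 28.1% × ($2,660.00 − $2,200.00) = $249.50 + 28.1% × $460.00 = $378.76

$378.76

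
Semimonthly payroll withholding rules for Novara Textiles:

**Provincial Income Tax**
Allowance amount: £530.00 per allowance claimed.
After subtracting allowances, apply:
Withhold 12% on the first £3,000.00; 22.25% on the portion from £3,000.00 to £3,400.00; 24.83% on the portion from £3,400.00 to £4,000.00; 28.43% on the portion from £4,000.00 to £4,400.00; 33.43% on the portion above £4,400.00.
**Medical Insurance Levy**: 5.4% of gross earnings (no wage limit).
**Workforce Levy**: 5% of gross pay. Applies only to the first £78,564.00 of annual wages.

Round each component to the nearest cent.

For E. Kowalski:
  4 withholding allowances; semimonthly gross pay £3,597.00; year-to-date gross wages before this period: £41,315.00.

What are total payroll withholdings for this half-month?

Provincial Income Tax: taxable = £3,597.00 − 4×£530.00 = £1,477.00
  12% × £1,477.00 = £177.24
Medical Insurance Levy: 5.4% × £3,597.00 = £194.24
Workforce Levy: 5% × £3,597.00 = £179.85
Total: £177.24 + £194.24 + £179.85 = £551.33

£551.33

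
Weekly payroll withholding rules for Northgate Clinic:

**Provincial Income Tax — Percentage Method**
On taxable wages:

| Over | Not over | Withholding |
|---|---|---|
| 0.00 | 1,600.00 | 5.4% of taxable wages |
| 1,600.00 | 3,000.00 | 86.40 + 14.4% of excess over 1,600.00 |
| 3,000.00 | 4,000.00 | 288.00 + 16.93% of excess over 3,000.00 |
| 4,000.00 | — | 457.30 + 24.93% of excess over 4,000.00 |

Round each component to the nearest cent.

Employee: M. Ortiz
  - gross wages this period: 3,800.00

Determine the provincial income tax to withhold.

423.44

Provincial Income Tax: taxable = 3,800.00
  288.00 + 16.93% × (3,800.00 − 3,000.00) = 288.00 + 16.93% × 800.00 = 423.44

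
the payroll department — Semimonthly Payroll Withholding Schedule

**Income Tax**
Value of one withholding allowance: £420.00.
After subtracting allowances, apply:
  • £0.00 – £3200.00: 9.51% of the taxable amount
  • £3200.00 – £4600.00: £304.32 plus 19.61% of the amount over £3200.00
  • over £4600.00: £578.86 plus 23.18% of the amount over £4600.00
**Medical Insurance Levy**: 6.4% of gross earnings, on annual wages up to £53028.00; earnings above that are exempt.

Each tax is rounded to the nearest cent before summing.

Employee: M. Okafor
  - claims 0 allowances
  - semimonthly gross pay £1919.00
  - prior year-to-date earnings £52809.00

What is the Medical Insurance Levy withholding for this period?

£14.02

Medical Insurance Levy: cap £53028.00 − YTD £52809.00 = £219.00 subject; 6.4% × £219.00 = £14.02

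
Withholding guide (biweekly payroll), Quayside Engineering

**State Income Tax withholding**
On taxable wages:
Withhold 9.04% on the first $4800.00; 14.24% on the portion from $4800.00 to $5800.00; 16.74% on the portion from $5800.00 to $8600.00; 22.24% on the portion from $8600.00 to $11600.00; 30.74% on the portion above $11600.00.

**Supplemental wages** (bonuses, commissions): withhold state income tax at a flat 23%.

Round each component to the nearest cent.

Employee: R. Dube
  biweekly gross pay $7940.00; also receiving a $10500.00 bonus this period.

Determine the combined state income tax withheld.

$3349.56

State Income Tax: taxable = $7940.00
  $576.32 + 16.74% × ($7940.00 − $5800.00) = $576.32 + 16.74% × $2140.00 = $934.56
Supplemental (23% flat on bonus): 23% × $10500.00 = $2415.00
Total state income tax: $934.56 + $2415.00 = $3349.56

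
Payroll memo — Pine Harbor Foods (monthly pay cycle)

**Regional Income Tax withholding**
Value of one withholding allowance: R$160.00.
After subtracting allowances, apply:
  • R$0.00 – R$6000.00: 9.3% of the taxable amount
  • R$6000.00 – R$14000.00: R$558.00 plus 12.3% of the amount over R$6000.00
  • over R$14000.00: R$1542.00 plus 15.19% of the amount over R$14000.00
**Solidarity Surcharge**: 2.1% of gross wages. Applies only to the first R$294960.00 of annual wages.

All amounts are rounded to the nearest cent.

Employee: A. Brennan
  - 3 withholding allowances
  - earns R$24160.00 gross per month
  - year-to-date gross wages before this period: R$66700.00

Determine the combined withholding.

R$3519.75

Regional Income Tax: taxable = R$24160.00 − 3×R$160.00 = R$23680.00
  R$1542.00 + 15.19% × (R$23680.00 − R$14000.00) = R$1542.00 + 15.19% × R$9680.00 = R$3012.39
Solidarity Surcharge: 2.1% × R$24160.00 = R$507.36
Total: R$3012.39 + R$507.36 = R$3519.75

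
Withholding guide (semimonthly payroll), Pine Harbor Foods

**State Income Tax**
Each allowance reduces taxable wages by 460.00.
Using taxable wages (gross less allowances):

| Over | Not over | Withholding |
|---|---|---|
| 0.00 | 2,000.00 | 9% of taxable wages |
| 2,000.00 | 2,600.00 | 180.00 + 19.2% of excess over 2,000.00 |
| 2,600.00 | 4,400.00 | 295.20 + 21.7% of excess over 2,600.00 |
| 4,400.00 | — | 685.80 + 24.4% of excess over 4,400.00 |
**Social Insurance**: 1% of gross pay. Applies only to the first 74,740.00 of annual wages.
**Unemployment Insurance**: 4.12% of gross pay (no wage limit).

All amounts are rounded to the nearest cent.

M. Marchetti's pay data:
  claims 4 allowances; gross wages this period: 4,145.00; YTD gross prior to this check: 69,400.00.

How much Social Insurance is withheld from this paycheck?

Social Insurance: 1% × 4,145.00 = 41.45

41.45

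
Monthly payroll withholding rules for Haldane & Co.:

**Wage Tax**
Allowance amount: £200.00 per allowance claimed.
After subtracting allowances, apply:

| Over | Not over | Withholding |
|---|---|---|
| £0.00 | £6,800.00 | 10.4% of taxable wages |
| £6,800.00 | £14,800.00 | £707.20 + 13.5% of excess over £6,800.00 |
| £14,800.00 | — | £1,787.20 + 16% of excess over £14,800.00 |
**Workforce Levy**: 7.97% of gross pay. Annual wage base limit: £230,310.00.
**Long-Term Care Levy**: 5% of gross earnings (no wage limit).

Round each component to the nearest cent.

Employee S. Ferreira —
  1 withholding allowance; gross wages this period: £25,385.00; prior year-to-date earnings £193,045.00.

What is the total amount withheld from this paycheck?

£6,741.23

Wage Tax: taxable = £25,385.00 − 1×£200.00 = £25,185.00
  £1,787.20 + 16% × (£25,185.00 − £14,800.00) = £1,787.20 + 16% × £10,385.00 = £3,448.80
Workforce Levy: 7.97% × £25,385.00 = £2,023.18
Long-Term Care Levy: 5% × £25,385.00 = £1,269.25
Total: £3,448.80 + £2,023.18 + £1,269.25 = £6,741.23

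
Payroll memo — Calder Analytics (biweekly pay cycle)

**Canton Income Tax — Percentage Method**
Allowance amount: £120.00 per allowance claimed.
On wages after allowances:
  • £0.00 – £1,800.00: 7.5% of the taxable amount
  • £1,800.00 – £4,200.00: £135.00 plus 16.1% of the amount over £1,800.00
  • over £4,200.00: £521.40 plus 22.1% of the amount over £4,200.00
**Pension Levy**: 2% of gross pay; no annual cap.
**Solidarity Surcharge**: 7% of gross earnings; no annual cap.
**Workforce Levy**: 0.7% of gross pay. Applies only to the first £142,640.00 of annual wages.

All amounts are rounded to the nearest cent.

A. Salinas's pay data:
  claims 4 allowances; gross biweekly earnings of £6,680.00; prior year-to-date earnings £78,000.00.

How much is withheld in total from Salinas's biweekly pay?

£1,611.36

Canton Income Tax: taxable = £6,680.00 − 4×£120.00 = £6,200.00
  £521.40 + 22.1% × (£6,200.00 − £4,200.00) = £521.40 + 22.1% × £2,000.00 = £963.40
Pension Levy: 2% × £6,680.00 = £133.60
Solidarity Surcharge: 7% × £6,680.00 = £467.60
Workforce Levy: 0.7% × £6,680.00 = £46.76
Total: £963.40 + £133.60 + £467.60 + £46.76 = £1,611.36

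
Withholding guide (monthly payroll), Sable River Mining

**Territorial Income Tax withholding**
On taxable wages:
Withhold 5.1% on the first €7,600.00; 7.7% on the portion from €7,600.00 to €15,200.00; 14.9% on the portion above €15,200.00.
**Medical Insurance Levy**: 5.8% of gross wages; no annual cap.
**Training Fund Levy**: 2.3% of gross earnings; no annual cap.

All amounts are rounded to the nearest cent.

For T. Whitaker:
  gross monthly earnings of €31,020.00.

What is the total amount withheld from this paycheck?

€5,842.60

Territorial Income Tax: taxable = €31,020.00
  €972.80 + 14.9% × (€31,020.00 − €15,200.00) = €972.80 + 14.9% × €15,820.00 = €3,329.98
Medical Insurance Levy: 5.8% × €31,020.00 = €1,799.16
Training Fund Levy: 2.3% × €31,020.00 = €713.46
Total: €3,329.98 + €1,799.16 + €713.46 = €5,842.60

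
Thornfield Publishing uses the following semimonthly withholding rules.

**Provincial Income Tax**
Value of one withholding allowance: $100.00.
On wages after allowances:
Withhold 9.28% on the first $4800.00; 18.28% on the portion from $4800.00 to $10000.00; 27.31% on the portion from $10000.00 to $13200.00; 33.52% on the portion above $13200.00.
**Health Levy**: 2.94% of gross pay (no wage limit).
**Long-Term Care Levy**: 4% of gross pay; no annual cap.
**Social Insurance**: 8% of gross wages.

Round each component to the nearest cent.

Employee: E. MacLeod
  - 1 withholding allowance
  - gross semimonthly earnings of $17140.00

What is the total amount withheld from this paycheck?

Provincial Income Tax: taxable = $17140.00 − 1×$100.00 = $17040.00
  $2269.92 + 33.52% × ($17040.00 − $13200.00) = $2269.92 + 33.52% × $3840.00 = $3557.09
Health Levy: 2.94% × $17140.00 = $503.92
Long-Term Care Levy: 4% × $17140.00 = $685.60
Social Insurance: 8% × $17140.00 = $1371.20
Total: $3557.09 + $503.92 + $685.60 + $1371.20 = $6117.81

$6117.81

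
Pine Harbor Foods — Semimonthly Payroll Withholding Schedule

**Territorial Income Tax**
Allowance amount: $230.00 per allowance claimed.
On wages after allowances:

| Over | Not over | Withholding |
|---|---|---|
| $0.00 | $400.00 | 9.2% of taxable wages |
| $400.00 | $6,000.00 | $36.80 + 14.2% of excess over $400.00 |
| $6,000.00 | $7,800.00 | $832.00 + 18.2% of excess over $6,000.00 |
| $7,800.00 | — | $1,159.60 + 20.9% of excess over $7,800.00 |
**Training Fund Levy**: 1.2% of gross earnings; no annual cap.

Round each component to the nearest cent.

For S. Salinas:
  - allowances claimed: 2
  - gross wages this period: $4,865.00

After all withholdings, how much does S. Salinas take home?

$4,201.11

Territorial Income Tax: taxable = $4,865.00 − 2×$230.00 = $4,405.00
  $36.80 + 14.2% × ($4,405.00 − $400.00) = $36.80 + 14.2% × $4,005.00 = $605.51
Training Fund Levy: 1.2% × $4,865.00 = $58.38
Total withheld: $605.51 + $58.38 = $663.89
Net pay: $4,865.00 − $663.89 = $4,201.11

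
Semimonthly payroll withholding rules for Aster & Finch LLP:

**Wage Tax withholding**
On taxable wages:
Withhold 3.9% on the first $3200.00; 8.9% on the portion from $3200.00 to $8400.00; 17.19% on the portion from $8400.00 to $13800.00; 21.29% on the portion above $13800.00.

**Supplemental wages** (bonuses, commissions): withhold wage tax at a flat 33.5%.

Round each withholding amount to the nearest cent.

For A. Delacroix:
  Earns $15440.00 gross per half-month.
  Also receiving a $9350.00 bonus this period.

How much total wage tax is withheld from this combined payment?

Wage Tax: taxable = $15440.00
  $1515.86 + 21.29% × ($15440.00 − $13800.00) = $1515.86 + 21.29% × $1640.00 = $1865.02
Supplemental (33.5% flat on bonus): 33.5% × $9350.00 = $3132.25
Total wage tax: $1865.02 + $3132.25 = $4997.27

$4997.27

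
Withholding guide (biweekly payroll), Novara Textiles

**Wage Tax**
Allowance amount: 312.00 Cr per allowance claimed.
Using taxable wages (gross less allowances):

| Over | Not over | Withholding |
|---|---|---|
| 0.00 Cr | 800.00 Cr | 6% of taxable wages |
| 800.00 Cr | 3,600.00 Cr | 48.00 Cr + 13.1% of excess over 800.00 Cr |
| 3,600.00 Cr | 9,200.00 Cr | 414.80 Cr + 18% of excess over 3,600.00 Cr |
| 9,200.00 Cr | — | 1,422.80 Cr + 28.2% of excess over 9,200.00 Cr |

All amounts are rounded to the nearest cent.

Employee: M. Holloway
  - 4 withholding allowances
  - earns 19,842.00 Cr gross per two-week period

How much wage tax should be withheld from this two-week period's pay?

4,071.91 Cr

Wage Tax: taxable = 19,842.00 Cr − 4×312.00 Cr = 18,594.00 Cr
  1,422.80 Cr + 28.2% × (18,594.00 Cr − 9,200.00 Cr) = 1,422.80 Cr + 28.2% × 9,394.00 Cr = 4,071.91 Cr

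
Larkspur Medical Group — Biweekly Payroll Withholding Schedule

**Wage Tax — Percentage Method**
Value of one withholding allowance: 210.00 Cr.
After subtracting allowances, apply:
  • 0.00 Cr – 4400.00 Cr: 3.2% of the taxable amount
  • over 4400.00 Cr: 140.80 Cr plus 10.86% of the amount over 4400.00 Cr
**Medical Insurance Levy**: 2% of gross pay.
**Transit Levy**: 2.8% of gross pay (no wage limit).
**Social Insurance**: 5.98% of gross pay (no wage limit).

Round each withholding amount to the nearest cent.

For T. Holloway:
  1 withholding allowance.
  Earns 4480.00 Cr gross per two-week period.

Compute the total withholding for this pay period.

Wage Tax: taxable = 4480.00 Cr − 1×210.00 Cr = 4270.00 Cr
  3.2% × 4270.00 Cr = 136.64 Cr
Medical Insurance Levy: 2% × 4480.00 Cr = 89.60 Cr
Transit Levy: 2.8% × 4480.00 Cr = 125.44 Cr
Social Insurance: 5.98% × 4480.00 Cr = 267.90 Cr
Total: 136.64 Cr + 89.60 Cr + 125.44 Cr + 267.90 Cr = 619.58 Cr

619.58 Cr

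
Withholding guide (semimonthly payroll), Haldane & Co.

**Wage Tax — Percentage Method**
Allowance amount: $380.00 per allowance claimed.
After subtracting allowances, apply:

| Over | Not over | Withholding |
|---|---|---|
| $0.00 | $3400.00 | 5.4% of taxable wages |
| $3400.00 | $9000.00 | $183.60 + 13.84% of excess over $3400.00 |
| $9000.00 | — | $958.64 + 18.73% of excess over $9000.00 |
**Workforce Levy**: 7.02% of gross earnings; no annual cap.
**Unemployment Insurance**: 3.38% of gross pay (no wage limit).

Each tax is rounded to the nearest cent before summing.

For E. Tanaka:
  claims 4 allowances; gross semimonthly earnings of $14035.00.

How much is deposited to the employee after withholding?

$10958.36

Wage Tax: taxable = $14035.00 − 4×$380.00 = $12515.00
  $958.64 + 18.73% × ($12515.00 − $9000.00) = $958.64 + 18.73% × $3515.00 = $1617.00
Workforce Levy: 7.02% × $14035.00 = $985.26
Unemployment Insurance: 3.38% × $14035.00 = $474.38
Total withheld: $1617.00 + $985.26 + $474.38 = $3076.64
Net pay: $14035.00 − $3076.64 = $10958.36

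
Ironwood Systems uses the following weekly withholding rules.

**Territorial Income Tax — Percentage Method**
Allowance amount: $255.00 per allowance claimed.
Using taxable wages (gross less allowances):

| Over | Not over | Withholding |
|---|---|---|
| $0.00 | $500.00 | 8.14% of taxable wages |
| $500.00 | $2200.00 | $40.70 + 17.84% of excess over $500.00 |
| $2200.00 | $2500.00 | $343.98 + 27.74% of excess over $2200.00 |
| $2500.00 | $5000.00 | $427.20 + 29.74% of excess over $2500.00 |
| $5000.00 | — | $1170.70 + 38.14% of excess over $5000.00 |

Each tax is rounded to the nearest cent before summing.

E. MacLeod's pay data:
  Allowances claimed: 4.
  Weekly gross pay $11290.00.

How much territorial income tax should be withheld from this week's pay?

$3180.68

Territorial Income Tax: taxable = $11290.00 − 4×$255.00 = $10270.00
  $1170.70 + 38.14% × ($10270.00 − $5000.00) = $1170.70 + 38.14% × $5270.00 = $3180.68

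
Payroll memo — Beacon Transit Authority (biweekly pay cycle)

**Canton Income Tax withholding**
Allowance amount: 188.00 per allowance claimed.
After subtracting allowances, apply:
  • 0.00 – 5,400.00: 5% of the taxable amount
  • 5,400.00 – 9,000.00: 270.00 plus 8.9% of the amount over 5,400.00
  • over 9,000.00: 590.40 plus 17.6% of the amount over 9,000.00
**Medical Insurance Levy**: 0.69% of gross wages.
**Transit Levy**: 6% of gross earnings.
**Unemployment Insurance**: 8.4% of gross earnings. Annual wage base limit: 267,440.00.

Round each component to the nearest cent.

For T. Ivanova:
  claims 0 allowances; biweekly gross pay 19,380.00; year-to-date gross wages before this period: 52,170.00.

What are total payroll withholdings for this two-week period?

5,341.72

Canton Income Tax: taxable = 19,380.00
  590.40 + 17.6% × (19,380.00 − 9,000.00) = 590.40 + 17.6% × 10,380.00 = 2,417.28
Medical Insurance Levy: 0.69% × 19,380.00 = 133.72
Transit Levy: 6% × 19,380.00 = 1,162.80
Unemployment Insurance: 8.4% × 19,380.00 = 1,627.92
Total: 2,417.28 + 133.72 + 1,162.80 + 1,627.92 = 5,341.72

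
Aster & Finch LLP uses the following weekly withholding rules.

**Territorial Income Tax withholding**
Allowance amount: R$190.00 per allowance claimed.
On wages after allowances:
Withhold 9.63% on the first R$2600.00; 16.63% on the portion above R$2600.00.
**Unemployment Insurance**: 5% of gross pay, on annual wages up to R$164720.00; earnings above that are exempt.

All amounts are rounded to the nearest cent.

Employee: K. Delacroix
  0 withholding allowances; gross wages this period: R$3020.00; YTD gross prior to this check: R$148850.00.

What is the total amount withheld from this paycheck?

Territorial Income Tax: taxable = R$3020.00
  R$250.38 + 16.63% × (R$3020.00 − R$2600.00) = R$250.38 + 16.63% × R$420.00 = R$320.23
Unemployment Insurance: 5% × R$3020.00 = R$151.00
Total: R$320.23 + R$151.00 = R$471.23

R$471.23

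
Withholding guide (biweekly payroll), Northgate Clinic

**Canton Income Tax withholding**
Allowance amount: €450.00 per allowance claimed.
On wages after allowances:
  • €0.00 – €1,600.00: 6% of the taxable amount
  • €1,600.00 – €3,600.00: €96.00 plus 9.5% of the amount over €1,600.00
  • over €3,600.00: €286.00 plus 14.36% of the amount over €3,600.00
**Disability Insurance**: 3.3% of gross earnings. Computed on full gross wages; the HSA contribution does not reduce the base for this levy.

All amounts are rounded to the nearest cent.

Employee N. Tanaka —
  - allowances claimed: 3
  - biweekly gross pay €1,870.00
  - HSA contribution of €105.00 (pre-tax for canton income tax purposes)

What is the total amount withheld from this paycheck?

€86.61

Canton Income Tax: taxable = €1,870.00 − €105.00 − 3×€450.00 = €415.00
  6% × €415.00 = €24.90
Disability Insurance: 3.3% × €1,870.00 = €61.71
Total: €24.90 + €61.71 = €86.61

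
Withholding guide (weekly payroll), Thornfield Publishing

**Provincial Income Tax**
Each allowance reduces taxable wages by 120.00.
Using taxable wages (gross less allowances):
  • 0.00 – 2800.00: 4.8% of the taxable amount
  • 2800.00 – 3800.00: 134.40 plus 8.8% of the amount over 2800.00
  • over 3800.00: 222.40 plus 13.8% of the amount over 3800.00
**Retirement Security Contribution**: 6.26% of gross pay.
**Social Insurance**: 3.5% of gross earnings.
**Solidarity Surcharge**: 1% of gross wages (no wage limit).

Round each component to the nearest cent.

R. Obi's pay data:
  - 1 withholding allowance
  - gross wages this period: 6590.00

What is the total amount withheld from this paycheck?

Provincial Income Tax: taxable = 6590.00 − 1×120.00 = 6470.00
  222.40 + 13.8% × (6470.00 − 3800.00) = 222.40 + 13.8% × 2670.00 = 590.86
Retirement Security Contribution: 6.26% × 6590.00 = 412.53
Social Insurance: 3.5% × 6590.00 = 230.65
Solidarity Surcharge: 1% × 6590.00 = 65.90
Total: 590.86 + 412.53 + 230.65 + 65.90 = 1299.94

1299.94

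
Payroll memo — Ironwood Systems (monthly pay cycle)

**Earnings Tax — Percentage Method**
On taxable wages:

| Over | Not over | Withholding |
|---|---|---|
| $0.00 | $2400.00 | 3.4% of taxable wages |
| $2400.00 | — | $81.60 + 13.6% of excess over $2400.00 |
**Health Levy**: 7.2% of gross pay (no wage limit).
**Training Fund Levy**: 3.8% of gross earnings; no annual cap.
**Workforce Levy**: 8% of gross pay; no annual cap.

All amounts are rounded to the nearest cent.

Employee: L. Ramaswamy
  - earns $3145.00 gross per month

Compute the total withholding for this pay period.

$780.47

Earnings Tax: taxable = $3145.00
  $81.60 + 13.6% × ($3145.00 − $2400.00) = $81.60 + 13.6% × $745.00 = $182.92
Health Levy: 7.2% × $3145.00 = $226.44
Training Fund Levy: 3.8% × $3145.00 = $119.51
Workforce Levy: 8% × $3145.00 = $251.60
Total: $182.92 + $226.44 + $119.51 + $251.60 = $780.47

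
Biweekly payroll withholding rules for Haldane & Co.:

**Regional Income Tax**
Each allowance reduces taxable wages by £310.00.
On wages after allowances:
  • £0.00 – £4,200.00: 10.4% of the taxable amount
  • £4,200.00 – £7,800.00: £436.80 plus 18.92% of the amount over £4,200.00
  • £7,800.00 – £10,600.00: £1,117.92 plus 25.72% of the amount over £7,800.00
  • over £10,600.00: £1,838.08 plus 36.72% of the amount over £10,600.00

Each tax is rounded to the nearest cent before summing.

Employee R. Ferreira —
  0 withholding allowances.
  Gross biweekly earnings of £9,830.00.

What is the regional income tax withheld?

£1,640.04

Regional Income Tax: taxable = £9,830.00
  £1,117.92 + 25.72% × (£9,830.00 − £7,800.00) = £1,117.92 + 25.72% × £2,030.00 = £1,640.04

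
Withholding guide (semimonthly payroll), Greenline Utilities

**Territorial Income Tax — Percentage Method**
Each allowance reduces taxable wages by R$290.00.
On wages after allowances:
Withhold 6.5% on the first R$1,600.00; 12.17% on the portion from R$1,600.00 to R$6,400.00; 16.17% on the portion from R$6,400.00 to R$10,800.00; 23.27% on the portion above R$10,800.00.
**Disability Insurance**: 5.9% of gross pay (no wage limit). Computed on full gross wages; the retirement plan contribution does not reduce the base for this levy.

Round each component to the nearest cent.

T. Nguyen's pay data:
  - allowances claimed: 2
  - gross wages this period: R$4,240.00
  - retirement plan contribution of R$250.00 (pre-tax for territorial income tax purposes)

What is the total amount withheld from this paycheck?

Territorial Income Tax: taxable = R$4,240.00 − R$250.00 − 2×R$290.00 = R$3,410.00
  R$104.00 + 12.17% × (R$3,410.00 − R$1,600.00) = R$104.00 + 12.17% × R$1,810.00 = R$324.28
Disability Insurance: 5.9% × R$4,240.00 = R$250.16
Total: R$324.28 + R$250.16 = R$574.44

R$574.44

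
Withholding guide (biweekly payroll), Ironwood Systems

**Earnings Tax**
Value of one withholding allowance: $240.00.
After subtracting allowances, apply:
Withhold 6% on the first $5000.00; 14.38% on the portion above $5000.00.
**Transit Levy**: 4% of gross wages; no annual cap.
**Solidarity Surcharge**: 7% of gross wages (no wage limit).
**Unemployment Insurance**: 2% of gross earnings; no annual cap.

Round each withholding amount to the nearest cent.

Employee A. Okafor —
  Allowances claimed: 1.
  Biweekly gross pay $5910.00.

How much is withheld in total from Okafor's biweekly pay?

$1164.65

Earnings Tax: taxable = $5910.00 − 1×$240.00 = $5670.00
  $300.00 + 14.38% × ($5670.00 − $5000.00) = $300.00 + 14.38% × $670.00 = $396.35
Transit Levy: 4% × $5910.00 = $236.40
Solidarity Surcharge: 7% × $5910.00 = $413.70
Unemployment Insurance: 2% × $5910.00 = $118.20
Total: $396.35 + $236.40 + $413.70 + $118.20 = $1164.65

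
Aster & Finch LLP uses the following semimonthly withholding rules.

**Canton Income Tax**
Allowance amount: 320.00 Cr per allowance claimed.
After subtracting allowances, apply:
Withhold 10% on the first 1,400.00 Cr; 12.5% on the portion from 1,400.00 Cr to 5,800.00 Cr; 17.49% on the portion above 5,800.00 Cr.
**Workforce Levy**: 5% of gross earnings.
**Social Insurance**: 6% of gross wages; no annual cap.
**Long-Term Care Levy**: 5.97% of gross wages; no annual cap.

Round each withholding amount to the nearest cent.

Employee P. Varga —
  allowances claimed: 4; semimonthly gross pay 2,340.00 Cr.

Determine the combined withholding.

Canton Income Tax: taxable = 2,340.00 Cr − 4×320.00 Cr = 1,060.00 Cr
  10% × 1,060.00 Cr = 106.00 Cr
Workforce Levy: 5% × 2,340.00 Cr = 117.00 Cr
Social Insurance: 6% × 2,340.00 Cr = 140.40 Cr
Long-Term Care Levy: 5.97% × 2,340.00 Cr = 139.70 Cr
Total: 106.00 Cr + 117.00 Cr + 140.40 Cr + 139.70 Cr = 503.10 Cr

503.10 Cr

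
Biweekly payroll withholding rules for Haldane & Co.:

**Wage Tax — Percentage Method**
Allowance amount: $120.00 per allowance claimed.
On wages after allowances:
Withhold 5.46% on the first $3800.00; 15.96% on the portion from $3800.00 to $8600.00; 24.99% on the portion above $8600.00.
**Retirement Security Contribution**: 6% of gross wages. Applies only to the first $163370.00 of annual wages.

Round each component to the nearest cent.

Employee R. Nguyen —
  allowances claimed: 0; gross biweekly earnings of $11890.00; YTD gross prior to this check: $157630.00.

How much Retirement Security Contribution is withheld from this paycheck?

$344.40

Retirement Security Contribution: cap $163370.00 − YTD $157630.00 = $5740.00 subject; 6% × $5740.00 = $344.40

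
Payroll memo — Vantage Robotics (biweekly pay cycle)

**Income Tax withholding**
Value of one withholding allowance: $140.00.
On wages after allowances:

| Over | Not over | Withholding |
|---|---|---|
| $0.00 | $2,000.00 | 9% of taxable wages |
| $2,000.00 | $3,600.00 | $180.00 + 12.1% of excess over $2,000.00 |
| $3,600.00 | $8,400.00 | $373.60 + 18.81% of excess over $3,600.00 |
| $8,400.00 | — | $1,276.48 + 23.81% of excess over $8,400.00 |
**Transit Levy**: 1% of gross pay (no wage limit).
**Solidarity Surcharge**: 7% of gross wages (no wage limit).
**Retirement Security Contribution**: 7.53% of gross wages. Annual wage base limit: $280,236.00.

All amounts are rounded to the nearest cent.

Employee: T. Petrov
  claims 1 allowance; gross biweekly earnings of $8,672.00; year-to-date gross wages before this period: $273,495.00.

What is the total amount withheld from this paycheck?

Income Tax: taxable = $8,672.00 − 1×$140.00 = $8,532.00
  $1,276.48 + 23.81% × ($8,532.00 − $8,400.00) = $1,276.48 + 23.81% × $132.00 = $1,307.91
Transit Levy: 1% × $8,672.00 = $86.72
Solidarity Surcharge: 7% × $8,672.00 = $607.04
Retirement Security Contribution: cap $280,236.00 − YTD $273,495.00 = $6,741.00 subject; 7.53% × $6,741.00 = $507.60
Total: $1,307.91 + $86.72 + $607.04 + $507.60 = $2,509.27

$2,509.27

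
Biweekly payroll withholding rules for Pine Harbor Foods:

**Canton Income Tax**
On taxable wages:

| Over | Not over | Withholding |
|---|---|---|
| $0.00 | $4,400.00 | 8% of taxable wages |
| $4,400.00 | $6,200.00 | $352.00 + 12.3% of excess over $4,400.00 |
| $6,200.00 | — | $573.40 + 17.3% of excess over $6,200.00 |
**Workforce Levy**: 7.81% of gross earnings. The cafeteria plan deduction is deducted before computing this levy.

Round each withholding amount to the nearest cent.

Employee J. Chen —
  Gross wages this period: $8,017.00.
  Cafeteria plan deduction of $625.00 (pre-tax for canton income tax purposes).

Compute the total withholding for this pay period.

$1,356.94

Canton Income Tax: taxable = $8,017.00 − $625.00 = $7,392.00
  $573.40 + 17.3% × ($7,392.00 − $6,200.00) = $573.40 + 17.3% × $1,192.00 = $779.62
Workforce Levy: 7.81% × $7,392.00 = $577.32
Total: $779.62 + $577.32 = $1,356.94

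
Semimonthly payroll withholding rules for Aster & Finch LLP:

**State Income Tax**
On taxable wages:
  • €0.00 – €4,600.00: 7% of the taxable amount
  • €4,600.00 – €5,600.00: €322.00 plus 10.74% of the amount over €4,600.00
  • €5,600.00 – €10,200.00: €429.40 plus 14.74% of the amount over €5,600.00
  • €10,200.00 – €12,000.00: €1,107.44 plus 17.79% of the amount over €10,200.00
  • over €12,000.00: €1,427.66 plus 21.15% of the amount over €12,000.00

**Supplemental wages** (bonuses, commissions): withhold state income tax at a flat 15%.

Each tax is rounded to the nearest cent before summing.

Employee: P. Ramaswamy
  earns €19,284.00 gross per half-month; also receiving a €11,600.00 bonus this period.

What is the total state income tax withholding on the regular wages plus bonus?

State Income Tax: taxable = €19,284.00
  €1,427.66 + 21.15% × (€19,284.00 − €12,000.00) = €1,427.66 + 21.15% × €7,284.00 = €2,968.23
Supplemental (15% flat on bonus): 15% × €11,600.00 = €1,740.00
Total state income tax: €2,968.23 + €1,740.00 = €4,708.23

€4,708.23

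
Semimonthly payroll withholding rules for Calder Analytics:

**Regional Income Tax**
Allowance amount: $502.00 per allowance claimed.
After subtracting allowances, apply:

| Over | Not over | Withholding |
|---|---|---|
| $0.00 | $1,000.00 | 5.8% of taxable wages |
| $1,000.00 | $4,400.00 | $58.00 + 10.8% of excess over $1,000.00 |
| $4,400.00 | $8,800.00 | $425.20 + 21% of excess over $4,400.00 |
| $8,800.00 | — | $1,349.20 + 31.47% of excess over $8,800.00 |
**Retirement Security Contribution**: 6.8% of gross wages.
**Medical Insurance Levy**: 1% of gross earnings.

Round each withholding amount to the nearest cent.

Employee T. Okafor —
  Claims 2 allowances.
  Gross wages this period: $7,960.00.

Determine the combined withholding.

$1,582.84

Regional Income Tax: taxable = $7,960.00 − 2×$502.00 = $6,956.00
  $425.20 + 21% × ($6,956.00 − $4,400.00) = $425.20 + 21% × $2,556.00 = $961.96
Retirement Security Contribution: 6.8% × $7,960.00 = $541.28
Medical Insurance Levy: 1% × $7,960.00 = $79.60
Total: $961.96 + $541.28 + $79.60 = $1,582.84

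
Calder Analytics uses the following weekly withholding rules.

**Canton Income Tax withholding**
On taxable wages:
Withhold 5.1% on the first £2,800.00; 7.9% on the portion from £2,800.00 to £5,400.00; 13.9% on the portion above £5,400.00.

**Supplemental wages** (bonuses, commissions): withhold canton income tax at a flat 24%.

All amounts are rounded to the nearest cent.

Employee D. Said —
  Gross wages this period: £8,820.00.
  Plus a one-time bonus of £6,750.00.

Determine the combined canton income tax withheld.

Canton Income Tax: taxable = £8,820.00
  £348.20 + 13.9% × (£8,820.00 − £5,400.00) = £348.20 + 13.9% × £3,420.00 = £823.58
Supplemental (24% flat on bonus): 24% × £6,750.00 = £1,620.00
Total canton income tax: £823.58 + £1,620.00 = £2,443.58

£2,443.58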